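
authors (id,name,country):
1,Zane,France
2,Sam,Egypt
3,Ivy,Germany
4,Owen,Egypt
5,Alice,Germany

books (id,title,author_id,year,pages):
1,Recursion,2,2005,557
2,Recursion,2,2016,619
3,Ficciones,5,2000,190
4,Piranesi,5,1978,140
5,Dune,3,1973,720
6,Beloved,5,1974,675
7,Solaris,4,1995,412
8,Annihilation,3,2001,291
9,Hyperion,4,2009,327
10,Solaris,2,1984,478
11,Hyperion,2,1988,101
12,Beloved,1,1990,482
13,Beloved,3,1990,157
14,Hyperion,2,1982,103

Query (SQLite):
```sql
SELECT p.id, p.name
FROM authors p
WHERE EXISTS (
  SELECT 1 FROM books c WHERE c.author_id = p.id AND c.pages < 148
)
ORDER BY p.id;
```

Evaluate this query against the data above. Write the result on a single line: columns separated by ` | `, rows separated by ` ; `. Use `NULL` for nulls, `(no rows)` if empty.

2 | Sam ; 5 | Alice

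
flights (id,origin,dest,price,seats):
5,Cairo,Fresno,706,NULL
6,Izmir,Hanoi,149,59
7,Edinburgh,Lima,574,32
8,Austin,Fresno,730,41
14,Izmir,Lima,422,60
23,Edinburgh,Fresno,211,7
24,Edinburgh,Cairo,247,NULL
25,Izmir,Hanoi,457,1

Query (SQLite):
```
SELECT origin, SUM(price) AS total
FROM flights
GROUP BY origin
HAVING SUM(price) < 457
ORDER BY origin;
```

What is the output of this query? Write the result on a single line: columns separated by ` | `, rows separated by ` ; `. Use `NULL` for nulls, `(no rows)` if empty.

Partition flights by origin; compute SUM(price) within each group.
HAVING: keep groups where SUM(price) < 457.
  Austin: ids {8} → SUM(price)=730
  Cairo: ids {5} → SUM(price)=706
  Edinburgh: ids {7, 23, 24} → SUM(price)=1032
  Izmir: ids {6, 14, 25} → SUM(price)=1028

(no rows)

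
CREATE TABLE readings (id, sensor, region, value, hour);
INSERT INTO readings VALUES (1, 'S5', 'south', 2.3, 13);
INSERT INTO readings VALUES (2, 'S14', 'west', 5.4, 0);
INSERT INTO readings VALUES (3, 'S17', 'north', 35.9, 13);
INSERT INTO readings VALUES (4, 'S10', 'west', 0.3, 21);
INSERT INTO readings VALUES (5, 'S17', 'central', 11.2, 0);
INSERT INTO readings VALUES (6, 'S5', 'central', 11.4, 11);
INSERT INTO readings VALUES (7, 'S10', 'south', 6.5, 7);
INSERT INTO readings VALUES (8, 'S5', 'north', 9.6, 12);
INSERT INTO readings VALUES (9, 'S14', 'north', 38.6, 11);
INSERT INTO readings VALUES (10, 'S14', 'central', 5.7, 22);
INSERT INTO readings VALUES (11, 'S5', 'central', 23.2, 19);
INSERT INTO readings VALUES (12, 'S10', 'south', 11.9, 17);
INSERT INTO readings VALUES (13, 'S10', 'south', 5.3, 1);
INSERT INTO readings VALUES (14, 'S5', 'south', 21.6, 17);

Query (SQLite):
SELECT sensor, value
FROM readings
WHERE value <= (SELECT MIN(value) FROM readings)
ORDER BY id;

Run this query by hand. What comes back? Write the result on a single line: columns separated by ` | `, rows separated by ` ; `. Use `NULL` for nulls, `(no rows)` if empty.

S10 | 0.3

Scalar subquery: MIN(value) over all readings rows = 0.3.
Keep rows where value <= that value.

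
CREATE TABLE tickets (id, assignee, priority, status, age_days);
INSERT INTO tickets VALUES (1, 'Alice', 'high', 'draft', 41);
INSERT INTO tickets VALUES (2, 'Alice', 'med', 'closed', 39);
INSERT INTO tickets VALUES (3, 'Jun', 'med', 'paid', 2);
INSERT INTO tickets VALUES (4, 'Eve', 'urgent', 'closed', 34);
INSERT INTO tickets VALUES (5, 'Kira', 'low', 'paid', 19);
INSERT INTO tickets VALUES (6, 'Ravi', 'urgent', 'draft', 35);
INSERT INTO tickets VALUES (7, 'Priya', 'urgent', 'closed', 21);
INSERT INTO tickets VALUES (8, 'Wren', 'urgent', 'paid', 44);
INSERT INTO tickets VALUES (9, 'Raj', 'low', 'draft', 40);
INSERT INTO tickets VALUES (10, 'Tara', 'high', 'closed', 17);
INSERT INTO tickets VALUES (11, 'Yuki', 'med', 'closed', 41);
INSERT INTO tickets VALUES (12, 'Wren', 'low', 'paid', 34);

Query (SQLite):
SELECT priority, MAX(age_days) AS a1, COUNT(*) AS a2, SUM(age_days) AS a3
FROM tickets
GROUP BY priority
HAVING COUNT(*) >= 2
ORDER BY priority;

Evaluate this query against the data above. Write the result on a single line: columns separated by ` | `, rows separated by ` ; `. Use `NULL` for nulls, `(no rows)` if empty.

Group tickets by priority.
Per group compute: MAX(age_days), COUNT(*), SUM(age_days).
HAVING: drop groups with fewer than 2 rows.
  high: ids {1, 10} → MAX(age_days)=41, COUNT(*)=2, SUM(age_days)=58
  low: ids {5, 9, 12} → MAX(age_days)=40, COUNT(*)=3, SUM(age_days)=93
  med: ids {2, 3, 11} → MAX(age_days)=41, COUNT(*)=3, SUM(age_days)=82
  urgent: ids {4, 6, 7, 8} → MAX(age_days)=44, COUNT(*)=4, SUM(age_days)=134

high | 41 | 2 | 58 ; low | 40 | 3 | 93 ; med | 41 | 3 | 82 ; urgent | 44 | 4 | 134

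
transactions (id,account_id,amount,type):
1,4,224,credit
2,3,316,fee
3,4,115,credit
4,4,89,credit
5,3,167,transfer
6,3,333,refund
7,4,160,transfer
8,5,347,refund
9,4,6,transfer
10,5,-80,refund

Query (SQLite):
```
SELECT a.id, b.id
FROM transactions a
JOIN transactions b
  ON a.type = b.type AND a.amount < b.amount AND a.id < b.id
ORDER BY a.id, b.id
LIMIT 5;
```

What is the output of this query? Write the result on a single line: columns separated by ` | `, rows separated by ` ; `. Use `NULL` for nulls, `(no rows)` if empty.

6 | 8

Pairs (a,b) with same type, a.amount < b.amount, a.id < b.id.
type groups: credit:{1,3,4} fee:{2} refund:{6,8,10} transfer:{5,7,9}
Ordered by (a.id, b.id); first 5.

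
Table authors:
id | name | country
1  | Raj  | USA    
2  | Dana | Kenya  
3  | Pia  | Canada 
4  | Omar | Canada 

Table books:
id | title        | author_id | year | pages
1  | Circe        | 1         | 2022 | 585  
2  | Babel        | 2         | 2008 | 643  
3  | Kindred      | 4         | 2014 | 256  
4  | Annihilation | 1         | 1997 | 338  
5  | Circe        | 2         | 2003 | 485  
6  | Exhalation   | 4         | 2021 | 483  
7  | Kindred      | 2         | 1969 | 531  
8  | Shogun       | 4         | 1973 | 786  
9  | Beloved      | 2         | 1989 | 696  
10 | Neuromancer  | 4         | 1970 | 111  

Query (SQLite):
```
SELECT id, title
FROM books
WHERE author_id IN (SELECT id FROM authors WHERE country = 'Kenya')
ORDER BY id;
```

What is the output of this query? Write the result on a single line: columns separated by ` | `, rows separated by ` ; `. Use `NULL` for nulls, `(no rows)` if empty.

Inner query: authors.id where country = 'Kenya'.
Outer: keep books rows whose author_id is in that set.
Inner query → {2}

2 | Babel ; 5 | Circe ; 7 | Kindred ; 9 | Beloved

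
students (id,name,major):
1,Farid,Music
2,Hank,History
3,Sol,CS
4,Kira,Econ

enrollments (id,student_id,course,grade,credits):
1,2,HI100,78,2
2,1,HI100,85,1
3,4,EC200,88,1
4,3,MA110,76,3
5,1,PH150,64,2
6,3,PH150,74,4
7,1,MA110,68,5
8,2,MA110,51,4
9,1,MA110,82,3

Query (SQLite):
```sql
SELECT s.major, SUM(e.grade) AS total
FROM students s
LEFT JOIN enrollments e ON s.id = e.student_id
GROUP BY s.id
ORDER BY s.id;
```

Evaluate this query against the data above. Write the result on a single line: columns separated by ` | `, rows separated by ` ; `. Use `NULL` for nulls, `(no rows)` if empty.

Music | 299 ; History | 129 ; CS | 150 ; Econ | 88

LEFT JOIN keeps every students row; unmatched ones get NULL for enrollments columns.
Group by students.id and compute SUM(e.grade). SUM over an all-NULL group is NULL.
  1: ids {2, 5, 7, 9} → SUM(e.grade)=299
  2: ids {1, 8} → SUM(e.grade)=129
  3: ids {4, 6} → SUM(e.grade)=150
  4: ids {3} → SUM(e.grade)=88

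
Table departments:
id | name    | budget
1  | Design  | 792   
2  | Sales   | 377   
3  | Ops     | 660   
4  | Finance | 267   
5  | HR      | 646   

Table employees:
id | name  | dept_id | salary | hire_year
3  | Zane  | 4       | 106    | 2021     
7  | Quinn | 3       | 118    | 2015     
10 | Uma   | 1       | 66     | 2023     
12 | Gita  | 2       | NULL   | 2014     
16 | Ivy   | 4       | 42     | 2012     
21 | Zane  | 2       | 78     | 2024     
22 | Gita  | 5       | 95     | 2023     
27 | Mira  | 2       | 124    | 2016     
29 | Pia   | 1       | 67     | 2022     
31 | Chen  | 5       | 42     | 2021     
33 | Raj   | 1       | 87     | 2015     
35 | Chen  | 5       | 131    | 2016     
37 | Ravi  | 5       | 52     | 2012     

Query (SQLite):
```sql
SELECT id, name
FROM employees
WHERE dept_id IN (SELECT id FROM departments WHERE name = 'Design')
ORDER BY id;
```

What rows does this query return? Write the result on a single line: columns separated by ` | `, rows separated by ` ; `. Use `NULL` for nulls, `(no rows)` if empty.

10 | Uma ; 29 | Pia ; 33 | Raj

Inner query: departments.id where name = 'Design'.
Outer: keep employees rows whose dept_id is in that set.
Inner query → {1}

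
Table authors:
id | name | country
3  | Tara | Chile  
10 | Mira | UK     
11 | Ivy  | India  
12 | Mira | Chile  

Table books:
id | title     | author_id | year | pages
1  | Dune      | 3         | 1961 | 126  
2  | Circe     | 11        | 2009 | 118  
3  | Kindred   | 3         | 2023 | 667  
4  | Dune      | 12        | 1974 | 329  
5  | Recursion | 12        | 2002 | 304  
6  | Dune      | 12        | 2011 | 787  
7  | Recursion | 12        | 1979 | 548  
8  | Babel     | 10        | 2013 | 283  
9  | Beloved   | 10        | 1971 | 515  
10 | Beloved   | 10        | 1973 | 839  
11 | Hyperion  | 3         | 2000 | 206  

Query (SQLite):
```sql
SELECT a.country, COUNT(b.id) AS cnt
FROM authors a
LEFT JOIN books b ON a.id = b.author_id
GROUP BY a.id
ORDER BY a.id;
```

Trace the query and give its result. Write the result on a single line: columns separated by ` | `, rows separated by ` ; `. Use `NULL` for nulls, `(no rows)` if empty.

Chile | 3 ; UK | 3 ; India | 1 ; Chile | 4

LEFT JOIN keeps every authors row; unmatched ones get NULL for books columns.
Group by authors.id and compute COUNT(b.id). COUNT(col) of an all-NULL group is 0.
  3: ids {1, 3, 11} → COUNT(b.id)=3
  10: ids {8, 9, 10} → COUNT(b.id)=3
  11: ids {2} → COUNT(b.id)=1
  12: ids {4, 5, 6, 7} → COUNT(b.id)=4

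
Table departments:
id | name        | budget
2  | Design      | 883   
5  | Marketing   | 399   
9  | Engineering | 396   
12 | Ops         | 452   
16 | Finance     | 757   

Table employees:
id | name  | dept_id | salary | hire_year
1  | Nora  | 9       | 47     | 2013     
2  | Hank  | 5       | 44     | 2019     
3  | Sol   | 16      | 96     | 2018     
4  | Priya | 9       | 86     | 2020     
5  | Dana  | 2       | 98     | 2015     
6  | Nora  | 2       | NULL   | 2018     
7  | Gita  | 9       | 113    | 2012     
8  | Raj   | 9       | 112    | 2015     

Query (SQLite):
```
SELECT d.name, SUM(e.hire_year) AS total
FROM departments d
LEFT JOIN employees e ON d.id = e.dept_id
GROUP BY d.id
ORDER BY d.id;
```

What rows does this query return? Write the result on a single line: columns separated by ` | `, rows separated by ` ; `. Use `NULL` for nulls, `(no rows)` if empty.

Design | 4033 ; Marketing | 2019 ; Engineering | 8060 ; Ops | NULL ; Finance | 2018

LEFT JOIN keeps every departments row; unmatched ones get NULL for employees columns.
Group by departments.id and compute SUM(e.hire_year). SUM over an all-NULL group is NULL.
  2: ids {5, 6} → SUM(e.hire_year)=4033
  5: ids {2} → SUM(e.hire_year)=2019
  9: ids {1, 4, 7, 8} → SUM(e.hire_year)=8060
  12: ids {—} → SUM(e.hire_year)=NULL
  16: ids {3} → SUM(e.hire_year)=2018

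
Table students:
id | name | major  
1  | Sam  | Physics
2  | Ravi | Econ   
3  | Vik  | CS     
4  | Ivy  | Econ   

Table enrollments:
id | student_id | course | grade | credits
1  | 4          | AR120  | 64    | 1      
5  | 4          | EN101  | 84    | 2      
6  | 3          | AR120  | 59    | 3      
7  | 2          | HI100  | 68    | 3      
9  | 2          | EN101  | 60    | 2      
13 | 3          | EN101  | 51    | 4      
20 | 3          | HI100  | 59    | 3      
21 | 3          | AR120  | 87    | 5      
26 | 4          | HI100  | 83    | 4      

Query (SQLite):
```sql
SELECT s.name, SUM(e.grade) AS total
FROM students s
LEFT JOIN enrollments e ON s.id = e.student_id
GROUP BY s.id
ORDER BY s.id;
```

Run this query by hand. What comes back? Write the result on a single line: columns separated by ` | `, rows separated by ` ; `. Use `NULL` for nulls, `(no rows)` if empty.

Sam | NULL ; Ravi | 128 ; Vik | 256 ; Ivy | 231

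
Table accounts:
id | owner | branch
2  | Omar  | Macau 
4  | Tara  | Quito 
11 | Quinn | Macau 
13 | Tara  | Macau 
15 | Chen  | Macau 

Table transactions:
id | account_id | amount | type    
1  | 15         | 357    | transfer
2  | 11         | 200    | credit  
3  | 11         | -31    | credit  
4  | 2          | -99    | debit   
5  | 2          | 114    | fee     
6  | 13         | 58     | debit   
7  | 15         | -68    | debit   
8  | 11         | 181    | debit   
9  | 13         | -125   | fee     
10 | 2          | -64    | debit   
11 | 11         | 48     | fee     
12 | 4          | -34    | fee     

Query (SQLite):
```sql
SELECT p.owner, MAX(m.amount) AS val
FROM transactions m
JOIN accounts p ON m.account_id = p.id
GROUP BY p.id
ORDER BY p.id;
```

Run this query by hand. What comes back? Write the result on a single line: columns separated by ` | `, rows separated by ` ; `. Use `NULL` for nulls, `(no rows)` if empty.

Join each transactions row to its accounts via account_id.
Group joined rows by accounts.id; compute MAX(m.amount) per group.
  2: ids {4, 5, 10} → MAX(m.amount)=114
  4: ids {12} → MAX(m.amount)=-34
  11: ids {2, 3, 8, 11} → MAX(m.amount)=200
  13: ids {6, 9} → MAX(m.amount)=58
  15: ids {1, 7} → MAX(m.amount)=357

Omar | 114 ; Tara | -34 ; Quinn | 200 ; Tara | 58 ; Chen | 357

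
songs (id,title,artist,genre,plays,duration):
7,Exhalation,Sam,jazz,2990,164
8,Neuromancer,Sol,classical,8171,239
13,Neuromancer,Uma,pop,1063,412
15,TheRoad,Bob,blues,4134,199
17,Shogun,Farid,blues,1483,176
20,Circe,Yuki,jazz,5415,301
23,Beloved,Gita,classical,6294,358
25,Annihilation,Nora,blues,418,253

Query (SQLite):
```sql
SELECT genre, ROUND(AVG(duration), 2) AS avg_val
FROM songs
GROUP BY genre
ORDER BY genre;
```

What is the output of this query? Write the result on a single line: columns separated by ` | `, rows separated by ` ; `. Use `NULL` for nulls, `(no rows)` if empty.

blues | 209.33 ; classical | 298.5 ; jazz | 232.5 ; pop | 412

Partition songs by genre; compute ROUND(AVG(duration), 2) within each group.
  blues: ids {15, 17, 25} → ROUND(AVG(duration), 2)=209.33
  classical: ids {8, 23} → ROUND(AVG(duration), 2)=298.5
  jazz: ids {7, 20} → ROUND(AVG(duration), 2)=232.5
  pop: ids {13} → ROUND(AVG(duration), 2)=412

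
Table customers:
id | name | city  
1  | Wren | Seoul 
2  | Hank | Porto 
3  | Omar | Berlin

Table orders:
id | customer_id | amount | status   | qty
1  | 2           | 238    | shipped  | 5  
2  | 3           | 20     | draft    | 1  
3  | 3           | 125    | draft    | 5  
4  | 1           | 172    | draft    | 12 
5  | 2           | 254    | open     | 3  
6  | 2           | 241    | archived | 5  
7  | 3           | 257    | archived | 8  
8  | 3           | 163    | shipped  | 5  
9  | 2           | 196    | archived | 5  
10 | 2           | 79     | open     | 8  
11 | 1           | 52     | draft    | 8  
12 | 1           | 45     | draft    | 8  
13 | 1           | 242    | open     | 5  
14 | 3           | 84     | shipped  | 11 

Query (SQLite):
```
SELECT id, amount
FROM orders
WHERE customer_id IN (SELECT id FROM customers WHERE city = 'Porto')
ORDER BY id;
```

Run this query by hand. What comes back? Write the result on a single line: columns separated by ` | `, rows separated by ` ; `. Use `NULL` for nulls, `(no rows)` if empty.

Inner query: customers.id where city = 'Porto'.
Outer: keep orders rows whose customer_id is in that set.
Inner query → {2}

1 | 238 ; 5 | 254 ; 6 | 241 ; 9 | 196 ; 10 | 79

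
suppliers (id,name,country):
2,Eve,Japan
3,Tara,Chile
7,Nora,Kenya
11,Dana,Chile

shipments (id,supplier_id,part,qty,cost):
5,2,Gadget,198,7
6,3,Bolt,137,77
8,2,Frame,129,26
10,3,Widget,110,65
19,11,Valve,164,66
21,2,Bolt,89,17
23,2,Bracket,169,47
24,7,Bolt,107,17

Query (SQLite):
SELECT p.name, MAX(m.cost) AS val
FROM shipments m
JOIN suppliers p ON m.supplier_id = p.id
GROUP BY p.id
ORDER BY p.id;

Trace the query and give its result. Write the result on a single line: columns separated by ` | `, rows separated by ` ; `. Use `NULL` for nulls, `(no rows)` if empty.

Eve | 47 ; Tara | 77 ; Nora | 17 ; Dana | 66

Join each shipments row to its suppliers via supplier_id.
Group joined rows by suppliers.id; compute MAX(m.cost) per group.
  2: ids {5, 8, 21, 23} → MAX(m.cost)=47
  3: ids {6, 10} → MAX(m.cost)=77
  7: ids {24} → MAX(m.cost)=17
  11: ids {19} → MAX(m.cost)=66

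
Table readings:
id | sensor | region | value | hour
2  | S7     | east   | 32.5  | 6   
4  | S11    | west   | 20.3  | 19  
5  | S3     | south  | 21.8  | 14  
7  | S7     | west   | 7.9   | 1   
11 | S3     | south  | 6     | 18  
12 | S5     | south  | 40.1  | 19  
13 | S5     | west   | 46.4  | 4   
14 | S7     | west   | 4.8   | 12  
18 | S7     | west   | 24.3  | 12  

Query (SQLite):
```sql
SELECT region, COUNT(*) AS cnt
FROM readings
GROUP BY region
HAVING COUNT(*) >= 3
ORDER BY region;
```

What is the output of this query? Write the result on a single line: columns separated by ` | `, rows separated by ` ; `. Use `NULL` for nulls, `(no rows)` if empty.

Partition readings by region; compute COUNT(*) within each group.
HAVING: keep groups with count ≥ 3.
  east: ids {2} → COUNT(*)=1
  south: ids {5, 11, 12} → COUNT(*)=3
  west: ids {4, 7, 13, 14, 18} → COUNT(*)=5

south | 3 ; west | 5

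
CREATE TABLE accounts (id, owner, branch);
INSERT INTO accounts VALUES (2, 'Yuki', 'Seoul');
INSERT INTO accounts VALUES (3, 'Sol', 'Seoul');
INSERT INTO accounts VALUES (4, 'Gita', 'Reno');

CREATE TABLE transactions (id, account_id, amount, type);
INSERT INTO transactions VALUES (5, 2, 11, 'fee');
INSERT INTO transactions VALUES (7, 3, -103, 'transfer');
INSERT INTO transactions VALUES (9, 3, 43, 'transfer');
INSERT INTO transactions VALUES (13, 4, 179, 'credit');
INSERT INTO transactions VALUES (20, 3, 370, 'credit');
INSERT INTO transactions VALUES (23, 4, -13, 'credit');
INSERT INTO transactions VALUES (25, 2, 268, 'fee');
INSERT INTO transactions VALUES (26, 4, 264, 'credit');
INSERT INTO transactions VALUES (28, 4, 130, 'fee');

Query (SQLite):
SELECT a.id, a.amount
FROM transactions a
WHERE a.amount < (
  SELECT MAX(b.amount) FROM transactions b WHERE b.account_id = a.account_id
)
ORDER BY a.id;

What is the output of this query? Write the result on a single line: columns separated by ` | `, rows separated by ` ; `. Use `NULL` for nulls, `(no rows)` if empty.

5 | 11 ; 7 | -103 ; 9 | 43 ; 13 | 179 ; 23 | -13 ; 28 | 130

For each transactions row a, compute MAX(amount) over rows sharing a.account_id.
Keep row a if a.amount < that per-group MAX.
  account_id=2: MAX(amount) = 268
  account_id=3: MAX(amount) = 370
  account_id=4: MAX(amount) = 264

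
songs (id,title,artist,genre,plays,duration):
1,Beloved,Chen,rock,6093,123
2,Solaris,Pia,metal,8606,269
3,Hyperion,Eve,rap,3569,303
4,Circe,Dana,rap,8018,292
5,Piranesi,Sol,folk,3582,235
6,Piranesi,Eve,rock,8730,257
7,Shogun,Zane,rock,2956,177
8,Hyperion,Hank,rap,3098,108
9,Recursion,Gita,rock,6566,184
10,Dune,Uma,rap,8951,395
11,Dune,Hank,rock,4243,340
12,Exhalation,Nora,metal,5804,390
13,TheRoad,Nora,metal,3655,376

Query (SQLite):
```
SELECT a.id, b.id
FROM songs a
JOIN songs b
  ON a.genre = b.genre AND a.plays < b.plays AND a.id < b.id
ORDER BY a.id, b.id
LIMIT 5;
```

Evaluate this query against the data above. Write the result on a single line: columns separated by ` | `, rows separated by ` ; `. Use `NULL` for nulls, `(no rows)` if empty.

1 | 6 ; 1 | 9 ; 3 | 4 ; 3 | 10 ; 4 | 10

Pairs (a,b) with same genre, a.plays < b.plays, a.id < b.id.
genre groups: folk:{5} metal:{2,12,13} rap:{3,4,8,10} rock:{1,6,7,9,11}
Ordered by (a.id, b.id); first 5.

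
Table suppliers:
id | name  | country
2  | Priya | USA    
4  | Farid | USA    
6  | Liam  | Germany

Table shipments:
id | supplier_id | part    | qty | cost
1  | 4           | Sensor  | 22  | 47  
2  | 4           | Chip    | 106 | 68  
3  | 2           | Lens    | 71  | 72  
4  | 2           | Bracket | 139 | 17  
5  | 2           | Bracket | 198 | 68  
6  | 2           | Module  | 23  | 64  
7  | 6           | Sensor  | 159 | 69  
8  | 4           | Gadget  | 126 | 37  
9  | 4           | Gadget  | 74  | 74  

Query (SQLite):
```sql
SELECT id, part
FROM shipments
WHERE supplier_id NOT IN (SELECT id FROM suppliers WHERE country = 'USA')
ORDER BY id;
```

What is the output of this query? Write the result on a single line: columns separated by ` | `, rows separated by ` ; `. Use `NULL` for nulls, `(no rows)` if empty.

Inner query: suppliers.id where country = 'USA'.
Outer: keep shipments rows whose supplier_id is not in that set.
Inner query → {2, 4}

7 | Sensor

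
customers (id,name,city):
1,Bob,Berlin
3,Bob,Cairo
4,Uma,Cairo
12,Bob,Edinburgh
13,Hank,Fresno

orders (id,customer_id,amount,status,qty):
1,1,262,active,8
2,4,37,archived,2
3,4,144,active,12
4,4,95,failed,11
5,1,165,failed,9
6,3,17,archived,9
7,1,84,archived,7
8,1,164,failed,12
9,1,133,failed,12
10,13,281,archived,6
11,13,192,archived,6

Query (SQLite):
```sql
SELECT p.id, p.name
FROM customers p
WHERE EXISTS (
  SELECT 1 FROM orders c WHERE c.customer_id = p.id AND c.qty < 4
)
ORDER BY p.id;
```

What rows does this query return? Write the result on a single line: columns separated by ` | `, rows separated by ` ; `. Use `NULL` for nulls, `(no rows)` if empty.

For each customers row, check whether any orders with matching customer_id has qty < 4.
Keep rows where that is true.

4 | Uma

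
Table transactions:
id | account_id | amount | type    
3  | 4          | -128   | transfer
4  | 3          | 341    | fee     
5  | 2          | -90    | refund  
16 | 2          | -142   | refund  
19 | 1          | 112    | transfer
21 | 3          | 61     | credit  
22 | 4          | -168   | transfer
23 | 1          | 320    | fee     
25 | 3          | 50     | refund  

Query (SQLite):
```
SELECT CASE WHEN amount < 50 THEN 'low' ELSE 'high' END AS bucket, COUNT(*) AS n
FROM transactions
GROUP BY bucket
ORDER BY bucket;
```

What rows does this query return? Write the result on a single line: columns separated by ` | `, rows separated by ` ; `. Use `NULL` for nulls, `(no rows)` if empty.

high | 5 ; low | 4

Bucket rows by amount < 50 → 'low' else 'high'; count each bucket.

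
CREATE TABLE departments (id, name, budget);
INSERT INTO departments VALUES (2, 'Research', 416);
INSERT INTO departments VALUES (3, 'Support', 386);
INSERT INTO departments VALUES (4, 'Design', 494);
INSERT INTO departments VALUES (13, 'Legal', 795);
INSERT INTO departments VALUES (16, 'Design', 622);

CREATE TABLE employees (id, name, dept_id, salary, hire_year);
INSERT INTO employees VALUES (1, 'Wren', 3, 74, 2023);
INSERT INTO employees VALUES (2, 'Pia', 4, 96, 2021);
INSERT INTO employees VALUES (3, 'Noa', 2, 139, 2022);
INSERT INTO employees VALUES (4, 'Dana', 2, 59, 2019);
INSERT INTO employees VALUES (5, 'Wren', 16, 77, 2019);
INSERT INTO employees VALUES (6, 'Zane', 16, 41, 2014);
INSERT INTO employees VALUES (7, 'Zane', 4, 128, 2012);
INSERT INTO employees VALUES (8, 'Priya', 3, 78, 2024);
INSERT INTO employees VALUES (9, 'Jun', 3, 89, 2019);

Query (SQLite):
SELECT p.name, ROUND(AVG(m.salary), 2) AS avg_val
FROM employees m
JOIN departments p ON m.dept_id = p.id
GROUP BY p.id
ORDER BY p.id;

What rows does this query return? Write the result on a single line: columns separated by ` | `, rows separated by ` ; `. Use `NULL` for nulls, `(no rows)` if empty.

Join each employees row to its departments via dept_id.
Group joined rows by departments.id; compute ROUND(AVG(m.salary), 2) per group.
  2: ids {3, 4} → ROUND(AVG(m.salary), 2)=99
  3: ids {1, 8, 9} → ROUND(AVG(m.salary), 2)=80.33
  4: ids {2, 7} → ROUND(AVG(m.salary), 2)=112
  16: ids {5, 6} → ROUND(AVG(m.salary), 2)=59

Research | 99 ; Support | 80.33 ; Design | 112 ; Design | 59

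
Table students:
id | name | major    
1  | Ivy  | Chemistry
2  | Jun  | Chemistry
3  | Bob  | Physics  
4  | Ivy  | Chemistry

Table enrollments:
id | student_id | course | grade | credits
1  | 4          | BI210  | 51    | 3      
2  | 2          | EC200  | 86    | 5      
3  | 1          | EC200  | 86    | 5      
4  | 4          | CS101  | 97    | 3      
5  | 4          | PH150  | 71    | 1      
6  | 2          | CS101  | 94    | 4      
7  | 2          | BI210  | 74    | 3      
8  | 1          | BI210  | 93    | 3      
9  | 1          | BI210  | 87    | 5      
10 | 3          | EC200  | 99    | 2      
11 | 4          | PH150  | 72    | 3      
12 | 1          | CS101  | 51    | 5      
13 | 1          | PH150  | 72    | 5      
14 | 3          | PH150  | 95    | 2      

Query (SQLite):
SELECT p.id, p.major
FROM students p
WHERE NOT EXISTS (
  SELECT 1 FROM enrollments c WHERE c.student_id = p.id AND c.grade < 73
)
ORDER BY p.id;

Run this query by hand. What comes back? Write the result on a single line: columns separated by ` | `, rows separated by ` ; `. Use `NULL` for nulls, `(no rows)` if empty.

2 | Chemistry ; 3 | Physics

For each students row, check whether any enrollments with matching student_id has grade < 73.
Keep rows where that is false.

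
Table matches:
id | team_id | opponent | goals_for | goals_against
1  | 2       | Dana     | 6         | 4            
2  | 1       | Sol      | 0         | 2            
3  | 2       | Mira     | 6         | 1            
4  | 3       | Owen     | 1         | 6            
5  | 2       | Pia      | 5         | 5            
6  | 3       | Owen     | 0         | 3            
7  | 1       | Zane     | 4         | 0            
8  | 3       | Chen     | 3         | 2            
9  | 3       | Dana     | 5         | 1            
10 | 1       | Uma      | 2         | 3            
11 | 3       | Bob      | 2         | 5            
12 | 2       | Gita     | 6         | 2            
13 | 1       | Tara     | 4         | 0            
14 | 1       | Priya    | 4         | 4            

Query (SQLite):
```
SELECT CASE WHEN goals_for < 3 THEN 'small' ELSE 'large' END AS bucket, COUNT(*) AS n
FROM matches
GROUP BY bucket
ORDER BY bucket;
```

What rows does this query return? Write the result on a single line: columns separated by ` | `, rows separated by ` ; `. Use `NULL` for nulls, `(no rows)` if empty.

Bucket rows by goals_for < 3 → 'small' else 'large'; count each bucket.

large | 9 ; small | 5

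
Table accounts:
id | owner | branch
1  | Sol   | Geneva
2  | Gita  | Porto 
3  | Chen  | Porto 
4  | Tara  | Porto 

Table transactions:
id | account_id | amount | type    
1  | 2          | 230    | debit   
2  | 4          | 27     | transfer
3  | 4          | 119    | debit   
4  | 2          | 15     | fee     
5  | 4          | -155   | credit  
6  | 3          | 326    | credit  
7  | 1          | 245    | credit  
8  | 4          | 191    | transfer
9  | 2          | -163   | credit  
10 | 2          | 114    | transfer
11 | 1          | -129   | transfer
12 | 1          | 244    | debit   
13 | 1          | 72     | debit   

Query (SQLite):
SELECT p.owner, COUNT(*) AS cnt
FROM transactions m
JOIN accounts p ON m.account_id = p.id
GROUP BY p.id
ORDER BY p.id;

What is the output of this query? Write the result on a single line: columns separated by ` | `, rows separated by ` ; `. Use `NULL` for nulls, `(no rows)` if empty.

Join each transactions row to its accounts via account_id.
Group joined rows by accounts.id; compute COUNT(*) per group.
  1: ids {7, 11, 12, 13} → COUNT(*)=4
  2: ids {1, 4, 9, 10} → COUNT(*)=4
  3: ids {6} → COUNT(*)=1
  4: ids {2, 3, 5, 8} → COUNT(*)=4

Sol | 4 ; Gita | 4 ; Chen | 1 ; Tara | 4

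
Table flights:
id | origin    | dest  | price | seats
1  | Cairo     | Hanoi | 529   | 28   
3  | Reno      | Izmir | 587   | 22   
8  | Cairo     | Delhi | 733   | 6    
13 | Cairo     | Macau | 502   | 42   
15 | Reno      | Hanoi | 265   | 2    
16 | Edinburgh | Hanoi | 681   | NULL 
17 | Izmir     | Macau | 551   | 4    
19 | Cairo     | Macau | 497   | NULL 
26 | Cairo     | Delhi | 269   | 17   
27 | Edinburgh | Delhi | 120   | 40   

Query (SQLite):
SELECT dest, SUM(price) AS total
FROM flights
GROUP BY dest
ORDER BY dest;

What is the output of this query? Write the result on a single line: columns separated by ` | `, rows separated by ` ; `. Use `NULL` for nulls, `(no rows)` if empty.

Delhi | 1122 ; Hanoi | 1475 ; Izmir | 587 ; Macau | 1550

Partition flights by dest; compute SUM(price) within each group.
  Delhi: ids {8, 26, 27} → SUM(price)=1122
  Hanoi: ids {1, 15, 16} → SUM(price)=1475
  Izmir: ids {3} → SUM(price)=587
  Macau: ids {13, 17, 19} → SUM(price)=1550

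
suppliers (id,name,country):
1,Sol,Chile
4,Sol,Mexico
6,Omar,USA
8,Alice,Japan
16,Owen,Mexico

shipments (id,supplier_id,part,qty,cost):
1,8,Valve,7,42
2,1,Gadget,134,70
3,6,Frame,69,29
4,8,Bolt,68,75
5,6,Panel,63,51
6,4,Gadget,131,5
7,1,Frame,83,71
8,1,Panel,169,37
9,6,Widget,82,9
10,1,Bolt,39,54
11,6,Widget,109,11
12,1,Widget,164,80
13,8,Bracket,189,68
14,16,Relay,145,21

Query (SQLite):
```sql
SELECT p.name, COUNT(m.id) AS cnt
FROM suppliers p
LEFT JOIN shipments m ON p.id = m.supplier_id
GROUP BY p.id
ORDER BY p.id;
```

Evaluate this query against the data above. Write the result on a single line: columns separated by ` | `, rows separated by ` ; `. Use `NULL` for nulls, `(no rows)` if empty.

Sol | 5 ; Sol | 1 ; Omar | 4 ; Alice | 3 ; Owen | 1

LEFT JOIN keeps every suppliers row; unmatched ones get NULL for shipments columns.
Group by suppliers.id and compute COUNT(m.id). COUNT(col) of an all-NULL group is 0.
  1: ids {2, 7, 8, 10, 12} → COUNT(m.id)=5
  4: ids {6} → COUNT(m.id)=1
  6: ids {3, 5, 9, 11} → COUNT(m.id)=4
  8: ids {1, 4, 13} → COUNT(m.id)=3
  16: ids {14} → COUNT(m.id)=1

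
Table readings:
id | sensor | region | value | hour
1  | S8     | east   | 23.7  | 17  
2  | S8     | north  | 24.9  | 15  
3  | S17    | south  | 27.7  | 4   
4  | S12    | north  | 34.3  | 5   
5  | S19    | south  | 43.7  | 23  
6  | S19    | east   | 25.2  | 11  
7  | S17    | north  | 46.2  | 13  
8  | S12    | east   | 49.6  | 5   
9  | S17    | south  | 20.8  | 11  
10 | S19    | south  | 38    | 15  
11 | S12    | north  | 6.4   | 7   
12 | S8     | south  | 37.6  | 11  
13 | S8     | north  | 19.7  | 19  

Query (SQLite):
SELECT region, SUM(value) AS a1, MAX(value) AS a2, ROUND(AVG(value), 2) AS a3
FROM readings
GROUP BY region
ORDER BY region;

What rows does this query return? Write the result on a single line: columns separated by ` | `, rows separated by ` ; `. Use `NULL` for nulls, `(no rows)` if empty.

Group readings by region.
Per group compute: SUM(value), MAX(value), ROUND(AVG(value), 2).
  east: ids {1, 6, 8} → SUM(value)=98.5, MAX(value)=49.6, ROUND(AVG(value), 2)=32.83
  north: ids {2, 4, 7, 11, 13} → SUM(value)=131.5, MAX(value)=46.2, ROUND(AVG(value), 2)=26.3
  south: ids {3, 5, 9, 10, 12} → SUM(value)=167.8, MAX(value)=43.7, ROUND(AVG(value), 2)=33.56

east | 98.5 | 49.6 | 32.83 ; north | 131.5 | 46.2 | 26.3 ; south | 167.8 | 43.7 | 33.56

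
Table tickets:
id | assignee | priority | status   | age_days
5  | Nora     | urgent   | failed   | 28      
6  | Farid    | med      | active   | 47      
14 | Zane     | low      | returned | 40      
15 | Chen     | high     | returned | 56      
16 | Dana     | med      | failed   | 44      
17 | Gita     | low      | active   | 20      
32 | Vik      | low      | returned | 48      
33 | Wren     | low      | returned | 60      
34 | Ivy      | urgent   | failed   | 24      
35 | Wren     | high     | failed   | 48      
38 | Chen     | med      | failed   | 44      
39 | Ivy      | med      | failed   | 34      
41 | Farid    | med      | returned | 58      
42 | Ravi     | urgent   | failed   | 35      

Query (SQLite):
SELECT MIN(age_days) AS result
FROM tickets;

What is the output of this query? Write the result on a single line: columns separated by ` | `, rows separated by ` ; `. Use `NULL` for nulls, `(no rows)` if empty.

20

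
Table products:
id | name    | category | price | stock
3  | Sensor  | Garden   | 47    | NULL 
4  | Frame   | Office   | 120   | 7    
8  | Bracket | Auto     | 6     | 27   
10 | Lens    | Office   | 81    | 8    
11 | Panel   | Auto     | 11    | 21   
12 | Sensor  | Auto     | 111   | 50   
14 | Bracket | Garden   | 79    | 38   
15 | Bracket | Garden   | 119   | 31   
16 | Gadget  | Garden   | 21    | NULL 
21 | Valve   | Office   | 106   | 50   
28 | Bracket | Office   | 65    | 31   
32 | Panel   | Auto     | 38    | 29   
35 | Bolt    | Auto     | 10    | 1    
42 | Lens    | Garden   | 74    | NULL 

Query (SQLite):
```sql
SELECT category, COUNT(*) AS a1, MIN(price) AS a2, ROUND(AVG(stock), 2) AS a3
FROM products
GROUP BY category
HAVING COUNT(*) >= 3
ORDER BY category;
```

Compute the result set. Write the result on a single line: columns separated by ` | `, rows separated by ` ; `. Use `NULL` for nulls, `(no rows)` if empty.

Group products by category.
Per group compute: COUNT(*), MIN(price), ROUND(AVG(stock), 2).
HAVING: drop groups with fewer than 3 rows.
  Auto: ids {8, 11, 12, 32, 35} → COUNT(*)=5, MIN(price)=6, ROUND(AVG(stock), 2)=25.6
  Garden: ids {3, 14, 15, 16, 42} → COUNT(*)=5, MIN(price)=21, ROUND(AVG(stock), 2)=34.5
  Office: ids {4, 10, 21, 28} → COUNT(*)=4, MIN(price)=65, ROUND(AVG(stock), 2)=24

Auto | 5 | 6 | 25.6 ; Garden | 5 | 21 | 34.5 ; Office | 4 | 65 | 24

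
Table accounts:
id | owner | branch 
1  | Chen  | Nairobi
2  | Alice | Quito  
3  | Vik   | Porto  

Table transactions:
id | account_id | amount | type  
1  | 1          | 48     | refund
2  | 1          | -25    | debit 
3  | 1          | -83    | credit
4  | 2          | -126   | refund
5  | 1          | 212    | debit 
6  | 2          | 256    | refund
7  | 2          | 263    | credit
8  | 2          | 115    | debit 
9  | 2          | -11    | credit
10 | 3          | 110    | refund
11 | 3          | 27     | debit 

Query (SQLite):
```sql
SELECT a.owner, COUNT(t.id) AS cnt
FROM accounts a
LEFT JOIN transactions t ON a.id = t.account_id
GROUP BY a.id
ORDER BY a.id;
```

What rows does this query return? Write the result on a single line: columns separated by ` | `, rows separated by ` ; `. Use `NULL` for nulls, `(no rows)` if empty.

LEFT JOIN keeps every accounts row; unmatched ones get NULL for transactions columns.
Group by accounts.id and compute COUNT(t.id). COUNT(col) of an all-NULL group is 0.
  1: ids {1, 2, 3, 5} → COUNT(t.id)=4
  2: ids {4, 6, 7, 8, 9} → COUNT(t.id)=5
  3: ids {10, 11} → COUNT(t.id)=2

Chen | 4 ; Alice | 5 ; Vik | 2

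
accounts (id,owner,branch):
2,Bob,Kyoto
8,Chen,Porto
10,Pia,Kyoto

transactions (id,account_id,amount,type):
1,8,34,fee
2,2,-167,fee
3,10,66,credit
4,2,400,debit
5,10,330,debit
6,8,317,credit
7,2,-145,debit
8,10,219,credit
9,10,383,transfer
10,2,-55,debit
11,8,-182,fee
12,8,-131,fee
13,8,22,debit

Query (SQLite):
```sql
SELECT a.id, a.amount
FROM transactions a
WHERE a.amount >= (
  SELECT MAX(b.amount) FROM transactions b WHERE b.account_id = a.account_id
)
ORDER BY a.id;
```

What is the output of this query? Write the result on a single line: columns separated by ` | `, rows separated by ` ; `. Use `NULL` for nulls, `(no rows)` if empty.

4 | 400 ; 6 | 317 ; 9 | 383

For each transactions row a, compute MAX(amount) over rows sharing a.account_id.
Keep row a if a.amount >= that per-group MAX.
  account_id=2: MAX(amount) = 400
  account_id=8: MAX(amount) = 317
  account_id=10: MAX(amount) = 383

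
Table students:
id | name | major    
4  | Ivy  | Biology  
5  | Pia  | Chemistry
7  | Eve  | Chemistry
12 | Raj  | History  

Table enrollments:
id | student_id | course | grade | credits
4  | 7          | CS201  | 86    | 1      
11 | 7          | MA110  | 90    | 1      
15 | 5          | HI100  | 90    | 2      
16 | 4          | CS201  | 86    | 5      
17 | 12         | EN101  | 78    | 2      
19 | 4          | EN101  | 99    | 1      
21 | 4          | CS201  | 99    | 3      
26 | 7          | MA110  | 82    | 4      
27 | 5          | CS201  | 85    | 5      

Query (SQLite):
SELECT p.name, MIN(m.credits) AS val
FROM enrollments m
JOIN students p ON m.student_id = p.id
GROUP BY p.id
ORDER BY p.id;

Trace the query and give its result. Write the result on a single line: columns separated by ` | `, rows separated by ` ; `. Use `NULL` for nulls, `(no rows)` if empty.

Ivy | 1 ; Pia | 2 ; Eve | 1 ; Raj | 2

Join each enrollments row to its students via student_id.
Group joined rows by students.id; compute MIN(m.credits) per group.
  4: ids {16, 19, 21} → MIN(m.credits)=1
  5: ids {15, 27} → MIN(m.credits)=2
  7: ids {4, 11, 26} → MIN(m.credits)=1
  12: ids {17} → MIN(m.credits)=2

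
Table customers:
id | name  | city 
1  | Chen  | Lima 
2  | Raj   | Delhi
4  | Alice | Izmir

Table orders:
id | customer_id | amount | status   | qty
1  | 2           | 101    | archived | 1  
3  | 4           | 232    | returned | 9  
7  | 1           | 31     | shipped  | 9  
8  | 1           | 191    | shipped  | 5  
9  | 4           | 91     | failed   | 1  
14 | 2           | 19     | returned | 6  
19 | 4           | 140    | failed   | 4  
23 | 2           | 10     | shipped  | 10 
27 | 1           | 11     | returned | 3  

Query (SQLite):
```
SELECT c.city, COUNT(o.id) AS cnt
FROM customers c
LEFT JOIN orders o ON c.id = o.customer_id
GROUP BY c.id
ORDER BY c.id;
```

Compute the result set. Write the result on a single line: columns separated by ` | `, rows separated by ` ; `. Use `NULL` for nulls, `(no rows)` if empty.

Lima | 3 ; Delhi | 3 ; Izmir | 3

LEFT JOIN keeps every customers row; unmatched ones get NULL for orders columns.
Group by customers.id and compute COUNT(o.id). COUNT(col) of an all-NULL group is 0.
  1: ids {7, 8, 27} → COUNT(o.id)=3
  2: ids {1, 14, 23} → COUNT(o.id)=3
  4: ids {3, 9, 19} → COUNT(o.id)=3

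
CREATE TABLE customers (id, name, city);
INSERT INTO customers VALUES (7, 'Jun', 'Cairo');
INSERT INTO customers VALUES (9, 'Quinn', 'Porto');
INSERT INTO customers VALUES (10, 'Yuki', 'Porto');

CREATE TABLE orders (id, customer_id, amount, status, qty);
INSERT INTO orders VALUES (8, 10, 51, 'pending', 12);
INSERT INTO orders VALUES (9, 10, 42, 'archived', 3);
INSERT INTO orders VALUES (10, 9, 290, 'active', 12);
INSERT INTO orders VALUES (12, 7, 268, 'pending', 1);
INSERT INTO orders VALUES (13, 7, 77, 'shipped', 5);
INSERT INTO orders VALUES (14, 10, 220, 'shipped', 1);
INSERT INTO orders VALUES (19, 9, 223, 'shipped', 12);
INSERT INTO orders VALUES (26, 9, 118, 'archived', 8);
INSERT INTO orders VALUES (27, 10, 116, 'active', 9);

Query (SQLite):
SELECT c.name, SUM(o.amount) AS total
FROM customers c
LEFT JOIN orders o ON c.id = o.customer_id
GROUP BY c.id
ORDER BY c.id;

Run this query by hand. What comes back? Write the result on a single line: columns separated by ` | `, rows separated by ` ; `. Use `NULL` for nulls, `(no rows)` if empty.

Jun | 345 ; Quinn | 631 ; Yuki | 429

LEFT JOIN keeps every customers row; unmatched ones get NULL for orders columns.
Group by customers.id and compute SUM(o.amount). SUM over an all-NULL group is NULL.
  7: ids {12, 13} → SUM(o.amount)=345
  9: ids {10, 19, 26} → SUM(o.amount)=631
  10: ids {8, 9, 14, 27} → SUM(o.amount)=429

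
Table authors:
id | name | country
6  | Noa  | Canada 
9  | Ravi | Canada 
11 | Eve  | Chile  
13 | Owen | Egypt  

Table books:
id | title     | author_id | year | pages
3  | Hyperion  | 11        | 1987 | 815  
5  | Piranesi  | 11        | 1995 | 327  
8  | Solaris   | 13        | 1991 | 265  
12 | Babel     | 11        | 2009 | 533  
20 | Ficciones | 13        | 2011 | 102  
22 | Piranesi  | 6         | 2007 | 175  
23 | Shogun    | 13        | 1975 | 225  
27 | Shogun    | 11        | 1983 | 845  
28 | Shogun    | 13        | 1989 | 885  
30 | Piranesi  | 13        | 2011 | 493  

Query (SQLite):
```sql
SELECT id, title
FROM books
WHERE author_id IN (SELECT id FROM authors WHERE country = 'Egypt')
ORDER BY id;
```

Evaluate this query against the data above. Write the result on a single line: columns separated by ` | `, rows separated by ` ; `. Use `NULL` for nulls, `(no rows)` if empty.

Inner query: authors.id where country = 'Egypt'.
Outer: keep books rows whose author_id is in that set.
Inner query → {13}

8 | Solaris ; 20 | Ficciones ; 23 | Shogun ; 28 | Shogun ; 30 | Piranesi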